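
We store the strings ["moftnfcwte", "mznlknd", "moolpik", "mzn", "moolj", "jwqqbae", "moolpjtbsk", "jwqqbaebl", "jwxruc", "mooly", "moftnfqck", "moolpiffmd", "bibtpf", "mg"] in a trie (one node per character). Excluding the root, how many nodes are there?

55

For each word, the new-node count is its length minus the longest prefix already in the trie:
  "moftnfcwte" → 10 new (m, o, f, t, n, f, c, w, t, e)
  "mznlknd" → prefix "m" already present; 6 new (z, n, l, k, n, d)
  "moolpik" → prefix "mo" already present; 5 new (o, l, p, i, k)
  "mzn" → prefix "mzn" already present; 0 new (none)
  "moolj" → prefix "mool" already present; 1 new (j)
  "jwqqbae" → 7 new (j, w, q, q, b, a, e)
  "moolpjtbsk" → prefix "moolp" already present; 5 new (j, t, b, s, k)
  "jwqqbaebl" → prefix "jwqqbae" already present; 2 new (b, l)
  "jwxruc" → prefix "jw" already present; 4 new (x, r, u, c)
  "mooly" → prefix "mool" already present; 1 new (y)
  "moftnfqck" → prefix "moftnf" already present; 3 new (q, c, k)
  "moolpiffmd" → prefix "moolpi" already present; 4 new (f, f, m, d)
  "bibtpf" → 6 new (b, i, b, t, p, f)
  "mg" → prefix "m" already present; 1 new (g)
Total nodes = 10 + 6 + 5 + 0 + 1 + 7 + 5 + 2 + 4 + 1 + 3 + 4 + 6 + 1 = 55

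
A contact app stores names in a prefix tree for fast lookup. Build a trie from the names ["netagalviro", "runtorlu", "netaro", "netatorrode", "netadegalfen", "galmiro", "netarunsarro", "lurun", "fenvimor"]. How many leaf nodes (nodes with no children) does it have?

9

Leaves are exactly the stored words that no other stored word extends.
Those words: "fenvimor", "galmiro", "lurun", "netadegalfen", "netagalviro", "netaro", "netarunsarro", "netatorrode", "runtorlu"
Leaf count: 9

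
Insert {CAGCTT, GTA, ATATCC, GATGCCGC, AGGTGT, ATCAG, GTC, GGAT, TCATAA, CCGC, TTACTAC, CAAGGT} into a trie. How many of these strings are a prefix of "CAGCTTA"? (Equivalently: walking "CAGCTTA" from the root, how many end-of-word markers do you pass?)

Traverse "CAGCTTA" character by character; count nodes along the way that are marked as word ends.
Prefixes of the query that are stored words: "CAGCTT"
Count: 1

1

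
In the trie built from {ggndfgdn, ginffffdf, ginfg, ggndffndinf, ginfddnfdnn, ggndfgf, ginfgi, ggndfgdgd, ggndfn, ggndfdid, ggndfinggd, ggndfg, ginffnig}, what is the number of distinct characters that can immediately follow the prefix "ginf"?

3

The children of the "ginf" node are the distinct next characters among strings starting with "ginf".
Characters that immediately follow "ginf" among the stored strings: {d, f, g}.
That node has 3 child edges.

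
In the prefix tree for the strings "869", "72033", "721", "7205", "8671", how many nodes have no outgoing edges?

5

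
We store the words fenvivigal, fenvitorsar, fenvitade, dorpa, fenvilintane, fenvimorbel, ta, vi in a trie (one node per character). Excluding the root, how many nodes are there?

For each word, the new-node count is its length minus the longest prefix already in the trie:
  "fenvivigal" → 10 new (f, e, n, v, i, v, i, g, a, l)
  "fenvitorsar" → prefix "fenvi" already present; 6 new (t, o, r, s, a, r)
  "fenvitade" → prefix "fenvit" already present; 3 new (a, d, e)
  "dorpa" → 5 new (d, o, r, p, a)
  "fenvilintane" → prefix "fenvi" already present; 7 new (l, i, n, t, a, n, e)
  "fenvimorbel" → prefix "fenvi" already present; 6 new (m, o, r, b, e, l)
  "ta" → 2 new (t, a)
  "vi" → 2 new (v, i)
Total nodes = 10 + 6 + 3 + 5 + 7 + 6 + 2 + 2 = 41

41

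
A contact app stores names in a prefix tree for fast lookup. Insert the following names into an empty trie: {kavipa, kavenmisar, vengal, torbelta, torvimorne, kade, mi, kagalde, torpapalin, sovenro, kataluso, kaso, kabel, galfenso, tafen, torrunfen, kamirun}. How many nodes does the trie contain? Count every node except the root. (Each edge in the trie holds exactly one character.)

Count nodes per top-level branch (shared prefixes stored once):
  'g'-branch (galfenso): 8 nodes
  'k'-branch (kabel, kade, kagalde, kamirun, kaso, kataluso, kavenmisar, kavipa): 36 nodes
  'm'-branch (mi): 2 nodes
  's'-branch (sovenro): 7 nodes
  't'-branch (tafen, torbelta, torpapalin, torrunfen, torvimorne): 32 nodes
  'v'-branch (vengal): 6 nodes
Sum: 91

91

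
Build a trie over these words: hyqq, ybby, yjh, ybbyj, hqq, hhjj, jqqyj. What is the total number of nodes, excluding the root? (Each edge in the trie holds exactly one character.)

Count nodes per top-level branch (shared prefixes stored once):
  'h'-branch (hhjj, hqq, hyqq): 9 nodes
  'j'-branch (jqqyj): 5 nodes
  'y'-branch (ybby, ybbyj, yjh): 7 nodes
Sum: 21

21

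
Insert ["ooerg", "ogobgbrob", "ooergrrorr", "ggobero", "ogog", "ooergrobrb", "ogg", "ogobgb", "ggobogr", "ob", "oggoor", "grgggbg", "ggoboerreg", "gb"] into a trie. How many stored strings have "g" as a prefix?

5

Walk to "g"; the words in its subtree are exactly those with that prefix.
Matches: "gb", "ggobero", "ggoboerreg", "ggobogr", "grgggbg"
Count: 5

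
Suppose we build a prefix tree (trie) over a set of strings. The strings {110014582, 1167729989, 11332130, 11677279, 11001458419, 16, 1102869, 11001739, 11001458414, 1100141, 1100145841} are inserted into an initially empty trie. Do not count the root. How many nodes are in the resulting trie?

For each word, the new-node count is its length minus the longest prefix already in the trie:
  "110014582" → 9 new (1, 1, 0, 0, 1, 4, 5, 8, 2)
  "1167729989" → prefix "11" already present; 8 new (6, 7, 7, 2, 9, 9, 8, 9)
  "11332130" → prefix "11" already present; 6 new (3, 3, 2, 1, 3, 0)
  "11677279" → prefix "116772" already present; 2 new (7, 9)
  "11001458419" → prefix "11001458" already present; 3 new (4, 1, 9)
  "16" → prefix "1" already present; 1 new (6)
  "1102869" → prefix "110" already present; 4 new (2, 8, 6, 9)
  "11001739" → prefix "11001" already present; 3 new (7, 3, 9)
  "11001458414" → prefix "1100145841" already present; 1 new (4)
  "1100141" → prefix "110014" already present; 1 new (1)
  "1100145841" → prefix "1100145841" already present; 0 new (none)
Total nodes = 9 + 8 + 6 + 2 + 3 + 1 + 4 + 3 + 1 + 1 + 0 = 38

38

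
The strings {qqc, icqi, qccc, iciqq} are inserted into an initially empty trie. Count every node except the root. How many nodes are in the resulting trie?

13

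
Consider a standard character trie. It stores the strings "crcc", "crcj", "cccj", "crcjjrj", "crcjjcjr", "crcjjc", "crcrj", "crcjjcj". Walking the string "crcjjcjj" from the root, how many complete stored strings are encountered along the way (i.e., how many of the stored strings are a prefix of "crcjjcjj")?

Check each prefix of "crcjjcjj" against the stored set — each match is an end-marker on the path.
Prefixes of the query that are stored words: "crcj", "crcjjc", "crcjjcj"
Count: 3

3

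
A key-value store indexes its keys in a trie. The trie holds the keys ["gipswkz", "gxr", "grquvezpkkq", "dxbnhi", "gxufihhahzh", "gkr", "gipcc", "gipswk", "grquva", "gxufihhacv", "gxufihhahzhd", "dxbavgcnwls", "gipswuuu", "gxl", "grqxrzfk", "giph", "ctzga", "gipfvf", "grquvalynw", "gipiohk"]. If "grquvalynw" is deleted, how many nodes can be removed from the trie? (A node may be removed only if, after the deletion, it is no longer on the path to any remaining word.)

Walk "grquvalynw" from the leaf back toward the root, removing each node that no remaining word uses.
The suffix "lynw" (4 nodes) is used only by "grquvalynw"; "grquva" is itself a stored word, so pruning stops there.
Nodes removed: 4

4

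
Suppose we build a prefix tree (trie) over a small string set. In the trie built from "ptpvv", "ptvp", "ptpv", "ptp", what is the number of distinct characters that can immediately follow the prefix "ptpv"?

The children of the "ptpv" node are the distinct next characters among strings starting with "ptpv".
Characters that immediately follow "ptpv" among the stored strings: {v}.
That node has 1 child edge.

1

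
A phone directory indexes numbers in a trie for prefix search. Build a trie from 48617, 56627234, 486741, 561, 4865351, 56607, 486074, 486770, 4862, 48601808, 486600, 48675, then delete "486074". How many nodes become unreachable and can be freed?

After clearing the end-marker at "486074", prune upward until reaching a node still needed by another word.
The suffix "74" (2 nodes) is used only by "486074"; the node for "4860" still has the child "1", so pruning stops there.
Nodes removed: 2

2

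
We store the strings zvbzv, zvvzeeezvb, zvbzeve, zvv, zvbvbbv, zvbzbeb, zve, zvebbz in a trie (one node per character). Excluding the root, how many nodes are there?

27

For each word, the new-node count is its length minus the longest prefix already in the trie:
  "zvbzv" → 5 new (z, v, b, z, v)
  "zvvzeeezvb" → prefix "zv" already present; 8 new (v, z, e, e, e, z, v, b)
  "zvbzeve" → prefix "zvbz" already present; 3 new (e, v, e)
  "zvv" → prefix "zvv" already present; 0 new (none)
  "zvbvbbv" → prefix "zvb" already present; 4 new (v, b, b, v)
  "zvbzbeb" → prefix "zvbz" already present; 3 new (b, e, b)
  "zve" → prefix "zv" already present; 1 new (e)
  "zvebbz" → prefix "zve" already present; 3 new (b, b, z)
Total nodes = 5 + 8 + 3 + 0 + 4 + 3 + 1 + 3 = 27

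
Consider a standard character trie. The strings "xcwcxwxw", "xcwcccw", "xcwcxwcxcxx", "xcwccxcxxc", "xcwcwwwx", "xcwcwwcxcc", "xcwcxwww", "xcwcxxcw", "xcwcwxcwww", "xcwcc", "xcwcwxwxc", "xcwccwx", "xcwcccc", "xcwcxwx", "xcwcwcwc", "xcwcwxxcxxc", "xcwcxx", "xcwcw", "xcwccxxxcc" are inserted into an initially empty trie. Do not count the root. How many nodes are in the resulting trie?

Trace insertions, counting only characters that open a new branch:
  "xcwcxwxw" → 8 new (x, c, w, c, x, w, x, w)
  "xcwcccw" → prefix "xcwc" already present; 3 new (c, c, w)
  "xcwcxwcxcxx" → prefix "xcwcxw" already present; 5 new (c, x, c, x, x)
  "xcwccxcxxc" → prefix "xcwcc" already present; 5 new (x, c, x, x, c)
  "xcwcwwwx" → prefix "xcwc" already present; 4 new (w, w, w, x)
  "xcwcwwcxcc" → prefix "xcwcww" already present; 4 new (c, x, c, c)
  "xcwcxwww" → prefix "xcwcxw" already present; 2 new (w, w)
  "xcwcxxcw" → prefix "xcwcx" already present; 3 new (x, c, w)
  "xcwcwxcwww" → prefix "xcwcw" already present; 5 new (x, c, w, w, w)
  "xcwcc" → prefix "xcwcc" already present; 0 new (none)
  "xcwcwxwxc" → prefix "xcwcwx" already present; 3 new (w, x, c)
  "xcwccwx" → prefix "xcwcc" already present; 2 new (w, x)
  "xcwcccc" → prefix "xcwccc" already present; 1 new (c)
  "xcwcxwx" → prefix "xcwcxwx" already present; 0 new (none)
  "xcwcwcwc" → prefix "xcwcw" already present; 3 new (c, w, c)
  "xcwcwxxcxxc" → prefix "xcwcwx" already present; 5 new (x, c, x, x, c)
  "xcwcxx" → prefix "xcwcxx" already present; 0 new (none)
  "xcwcw" → prefix "xcwcw" already present; 0 new (none)
  "xcwccxxxcc" → prefix "xcwccx" already present; 4 new (x, x, c, c)
Total nodes = 8 + 3 + 5 + 5 + 4 + 4 + 2 + 3 + 5 + 0 + 3 + 2 + 1 + 0 + 3 + 5 + 0 + 0 + 4 = 57

57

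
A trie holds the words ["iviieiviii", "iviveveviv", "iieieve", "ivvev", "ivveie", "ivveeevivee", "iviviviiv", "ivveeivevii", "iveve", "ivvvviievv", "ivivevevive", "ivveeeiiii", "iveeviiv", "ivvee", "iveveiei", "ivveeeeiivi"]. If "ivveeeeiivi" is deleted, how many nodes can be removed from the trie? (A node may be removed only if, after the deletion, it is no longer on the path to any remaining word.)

5

After clearing the end-marker at "ivveeeeiivi", prune upward until reaching a node still needed by another word.
The suffix "eiivi" (5 nodes) is used only by "ivveeeeiivi"; the node for "ivveee" still has the child "v", so pruning stops there.
Nodes removed: 5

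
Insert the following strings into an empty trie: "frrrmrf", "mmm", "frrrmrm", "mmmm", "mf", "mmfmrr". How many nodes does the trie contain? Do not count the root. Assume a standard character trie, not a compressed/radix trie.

17

Insert word by word; a character creates a node only if that edge doesn't already exist:
  "frrrmrf" → 7 new (f, r, r, r, m, r, f)
  "mmm" → 3 new (m, m, m)
  "frrrmrm" → prefix "frrrmr" already present; 1 new (m)
  "mmmm" → prefix "mmm" already present; 1 new (m)
  "mf" → prefix "m" already present; 1 new (f)
  "mmfmrr" → prefix "mm" already present; 4 new (f, m, r, r)
Total nodes = 7 + 3 + 1 + 1 + 1 + 4 = 17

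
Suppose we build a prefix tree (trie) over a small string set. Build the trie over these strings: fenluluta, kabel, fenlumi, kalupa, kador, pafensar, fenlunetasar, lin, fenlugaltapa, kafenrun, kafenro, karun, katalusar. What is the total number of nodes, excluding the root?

65

Count nodes per top-level branch (shared prefixes stored once):
  'f'-branch (fenlugaltapa, fenluluta, fenlumi, fenlunetasar): 25 nodes
  'k'-branch (kabel, kador, kafenro, kafenrun, kalupa, karun, katalusar): 29 nodes
  'l'-branch (lin): 3 nodes
  'p'-branch (pafensar): 8 nodes
Sum: 65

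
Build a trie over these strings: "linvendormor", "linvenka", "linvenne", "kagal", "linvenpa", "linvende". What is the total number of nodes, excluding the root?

Count nodes per top-level branch (shared prefixes stored once):
  'k'-branch (kagal): 5 nodes
  'l'-branch (linvende, linvendormor, linvenka, linvenne, linvenpa): 19 nodes
Sum: 24

24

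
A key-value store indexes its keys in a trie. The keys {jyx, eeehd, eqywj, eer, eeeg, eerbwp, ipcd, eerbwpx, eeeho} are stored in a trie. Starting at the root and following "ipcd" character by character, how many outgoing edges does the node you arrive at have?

The children of the "ipcd" node are the distinct next characters among strings starting with "ipcd".
No stored string extends past "ipcd".
That node has 0 child edges.

0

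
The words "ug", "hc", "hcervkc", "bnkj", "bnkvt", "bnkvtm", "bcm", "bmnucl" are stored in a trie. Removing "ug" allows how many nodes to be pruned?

After clearing the end-marker at "ug", prune upward until reaching a node still needed by another word.
No other word shares any prefix with "ug", so all 2 of its nodes go.
Nodes removed: 2

2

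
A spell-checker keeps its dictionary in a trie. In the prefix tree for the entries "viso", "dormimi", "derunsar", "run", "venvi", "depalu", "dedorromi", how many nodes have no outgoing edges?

A leaf is a node with no children — equivalently, the end of a word that is not a proper prefix of any other stored word.
Those words: "dedorromi", "depalu", "derunsar", "dormimi", "run", "venvi", "viso"
Leaf count: 7

7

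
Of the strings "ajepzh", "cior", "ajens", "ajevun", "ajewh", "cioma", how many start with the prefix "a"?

4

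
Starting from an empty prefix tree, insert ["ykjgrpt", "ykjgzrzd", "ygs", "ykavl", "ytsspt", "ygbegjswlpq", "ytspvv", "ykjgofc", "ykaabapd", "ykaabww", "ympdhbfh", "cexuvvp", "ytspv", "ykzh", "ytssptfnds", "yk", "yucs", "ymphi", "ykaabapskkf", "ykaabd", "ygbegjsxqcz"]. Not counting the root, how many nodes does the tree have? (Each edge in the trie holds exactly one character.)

77

Insert word by word; a character creates a node only if that edge doesn't already exist:
  "ykjgrpt" → 7 new (y, k, j, g, r, p, t)
  "ykjgzrzd" → prefix "ykjg" already present; 4 new (z, r, z, d)
  "ygs" → prefix "y" already present; 2 new (g, s)
  "ykavl" → prefix "yk" already present; 3 new (a, v, l)
  "ytsspt" → prefix "y" already present; 5 new (t, s, s, p, t)
  "ygbegjswlpq" → prefix "yg" already present; 9 new (b, e, g, j, s, w, l, p, q)
  "ytspvv" → prefix "yts" already present; 3 new (p, v, v)
  "ykjgofc" → prefix "ykjg" already present; 3 new (o, f, c)
  "ykaabapd" → prefix "yka" already present; 5 new (a, b, a, p, d)
  "ykaabww" → prefix "ykaab" already present; 2 new (w, w)
  "ympdhbfh" → prefix "y" already present; 7 new (m, p, d, h, b, f, h)
  "cexuvvp" → 7 new (c, e, x, u, v, v, p)
  "ytspv" → prefix "ytspv" already present; 0 new (none)
  "ykzh" → prefix "yk" already present; 2 new (z, h)
  "ytssptfnds" → prefix "ytsspt" already present; 4 new (f, n, d, s)
  "yk" → prefix "yk" already present; 0 new (none)
  "yucs" → prefix "y" already present; 3 new (u, c, s)
  "ymphi" → prefix "ymp" already present; 2 new (h, i)
  "ykaabapskkf" → prefix "ykaabap" already present; 4 new (s, k, k, f)
  "ykaabd" → prefix "ykaab" already present; 1 new (d)
  "ygbegjsxqcz" → prefix "ygbegjs" already present; 4 new (x, q, c, z)
Total nodes = 7 + 4 + 2 + 3 + 5 + 9 + 3 + 3 + 5 + 2 + 7 + 7 + 0 + 2 + 4 + 0 + 3 + 2 + 4 + 1 + 4 = 77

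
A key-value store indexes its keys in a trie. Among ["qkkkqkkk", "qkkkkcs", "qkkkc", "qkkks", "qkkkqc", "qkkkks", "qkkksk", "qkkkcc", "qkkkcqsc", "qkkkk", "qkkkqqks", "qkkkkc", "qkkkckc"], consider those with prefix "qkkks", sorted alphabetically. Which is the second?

Filter for "qkkks…" and sort: "qkkks", "qkkksk"
The 2nd is qkkksk.

qkkksk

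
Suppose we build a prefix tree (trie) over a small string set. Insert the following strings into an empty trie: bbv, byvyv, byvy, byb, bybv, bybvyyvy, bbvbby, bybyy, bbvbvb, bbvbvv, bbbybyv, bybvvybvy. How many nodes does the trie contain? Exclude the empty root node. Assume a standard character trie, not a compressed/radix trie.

31

Trie structure (* marks end of a word):
(root)
└─ b
   ├─ b
   │  ├─ b
   │  │  └─ y
   │  │     └─ b
   │  │        └─ y
   │  │           └─ v *
   │  └─ v *
   │     └─ b
   │        ├─ b
   │        │  └─ y *
   │        └─ v
   │           ├─ b *
   │           └─ v *
   └─ y
      ├─ b *
      │  ├─ v *
      │  │  ├─ v
      │  │  │  └─ y
      │  │  │     └─ b
      │  │  │        └─ v
      │  │  │           └─ y *
      │  │  └─ y
      │  │     └─ y
      │  │        └─ v
      │  │           └─ y *
      │  └─ y
      │     └─ y *
      └─ v
         └─ y *
            └─ v *
Counting every labelled node above: 31.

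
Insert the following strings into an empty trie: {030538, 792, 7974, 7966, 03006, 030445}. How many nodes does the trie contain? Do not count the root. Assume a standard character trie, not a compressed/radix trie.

18

Count nodes per top-level branch (shared prefixes stored once):
  '0'-branch (03006, 030445, 030538): 11 nodes
  '7'-branch (792, 7966, 7974): 7 nodes
Sum: 18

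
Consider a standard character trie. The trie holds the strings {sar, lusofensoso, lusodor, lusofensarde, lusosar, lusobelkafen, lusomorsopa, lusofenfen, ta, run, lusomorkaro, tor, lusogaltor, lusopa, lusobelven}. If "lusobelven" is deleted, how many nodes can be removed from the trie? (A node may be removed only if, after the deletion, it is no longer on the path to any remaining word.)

3

A node on "lusobelven"'s path can go only if nothing else ends at it or branches off below it.
The suffix "ven" (3 nodes) is used only by "lusobelven"; the node for "lusobel" still has the child "k", so pruning stops there.
Nodes removed: 3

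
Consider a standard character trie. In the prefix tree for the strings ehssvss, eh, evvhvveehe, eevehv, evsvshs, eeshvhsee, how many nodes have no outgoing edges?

5

Leaves are exactly the stored words that no other stored word extends.
Those words: "eeshvhsee", "eevehv", "ehssvss", "evsvshs", "evvhvveehe"
Leaf count: 5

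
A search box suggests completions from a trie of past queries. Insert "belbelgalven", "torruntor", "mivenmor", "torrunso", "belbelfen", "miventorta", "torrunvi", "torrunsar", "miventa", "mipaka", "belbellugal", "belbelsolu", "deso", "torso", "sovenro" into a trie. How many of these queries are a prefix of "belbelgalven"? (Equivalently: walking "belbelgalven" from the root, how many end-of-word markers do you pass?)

1

Walk "belbelgalven" from the root; an end-of-word marker is hit whenever a stored word is a prefix of "belbelgalven".
Prefixes of the query that are stored words: "belbelgalven"
Count: 1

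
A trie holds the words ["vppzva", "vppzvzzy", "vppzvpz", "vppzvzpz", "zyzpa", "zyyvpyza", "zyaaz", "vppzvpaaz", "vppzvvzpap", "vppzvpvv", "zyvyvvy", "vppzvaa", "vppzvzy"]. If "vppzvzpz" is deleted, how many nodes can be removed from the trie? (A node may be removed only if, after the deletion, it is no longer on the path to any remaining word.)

After clearing the end-marker at "vppzvzpz", prune upward until reaching a node still needed by another word.
The suffix "pz" (2 nodes) is used only by "vppzvzpz"; the node for "vppzvz" still has the child "z", so pruning stops there.
Nodes removed: 2

2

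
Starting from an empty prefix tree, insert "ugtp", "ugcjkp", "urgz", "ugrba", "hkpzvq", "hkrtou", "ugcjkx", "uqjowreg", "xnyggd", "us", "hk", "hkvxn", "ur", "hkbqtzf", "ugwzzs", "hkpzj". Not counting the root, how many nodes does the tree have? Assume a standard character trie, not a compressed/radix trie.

Count nodes per top-level branch (shared prefixes stored once):
  'h'-branch (hk, hkbqtzf, hkpzj, hkpzvq, hkrtou, hkvxn): 19 nodes
  'u'-branch (ugcjkp, ugcjkx, ugrba, ugtp, ugwzzs, uqjowreg, ur, urgz, us): 27 nodes
  'x'-branch (xnyggd): 6 nodes
Sum: 52

52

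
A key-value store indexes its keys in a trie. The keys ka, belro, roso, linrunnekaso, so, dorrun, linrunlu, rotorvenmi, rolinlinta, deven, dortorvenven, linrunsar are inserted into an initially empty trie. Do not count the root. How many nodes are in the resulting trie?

65

Insert word by word; a character creates a node only if that edge doesn't already exist:
  "ka" → 2 new (k, a)
  "belro" → 5 new (b, e, l, r, o)
  "roso" → 4 new (r, o, s, o)
  "linrunnekaso" → 12 new (l, i, n, r, u, n, n, e, k, a, s, o)
  "so" → 2 new (s, o)
  "dorrun" → 6 new (d, o, r, r, u, n)
  "linrunlu" → prefix "linrun" already present; 2 new (l, u)
  "rotorvenmi" → prefix "ro" already present; 8 new (t, o, r, v, e, n, m, i)
  "rolinlinta" → prefix "ro" already present; 8 new (l, i, n, l, i, n, t, a)
  "deven" → prefix "d" already present; 4 new (e, v, e, n)
  "dortorvenven" → prefix "dor" already present; 9 new (t, o, r, v, e, n, v, e, n)
  "linrunsar" → prefix "linrun" already present; 3 new (s, a, r)
Total nodes = 2 + 5 + 4 + 12 + 2 + 6 + 2 + 8 + 8 + 4 + 9 + 3 = 65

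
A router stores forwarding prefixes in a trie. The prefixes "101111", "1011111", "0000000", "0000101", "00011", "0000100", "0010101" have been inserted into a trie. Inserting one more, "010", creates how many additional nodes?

2

The longest prefix of "010" already in the trie is "0" (length 1).
So 3 − 1 = 2 new nodes.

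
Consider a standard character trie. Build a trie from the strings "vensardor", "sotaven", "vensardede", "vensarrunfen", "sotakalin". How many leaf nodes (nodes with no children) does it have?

5

Leaves are exactly the stored words that no other stored word extends.
Those words: "sotakalin", "sotaven", "vensardede", "vensardor", "vensarrunfen"
Leaf count: 5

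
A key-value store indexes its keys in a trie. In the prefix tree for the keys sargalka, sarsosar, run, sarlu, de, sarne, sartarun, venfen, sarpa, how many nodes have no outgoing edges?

Leaves are exactly the stored words that no other stored word extends.
Those words: "de", "run", "sargalka", "sarlu", "sarne", "sarpa", "sarsosar", "sartarun", "venfen"
Leaf count: 9

9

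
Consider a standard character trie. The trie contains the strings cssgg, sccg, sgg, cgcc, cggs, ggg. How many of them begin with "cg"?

Traverse to the node for "cg", then collect every word in that subtree.
Words under "cg": cgcc, cggs
Count: 2

2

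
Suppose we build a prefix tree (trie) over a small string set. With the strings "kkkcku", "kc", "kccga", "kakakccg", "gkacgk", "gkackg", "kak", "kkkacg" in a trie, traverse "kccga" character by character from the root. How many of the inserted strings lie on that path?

Check each prefix of "kccga" against the stored set — each match is an end-marker on the path.
Prefixes of the query that are stored words: "kc", "kccga"
Count: 2

2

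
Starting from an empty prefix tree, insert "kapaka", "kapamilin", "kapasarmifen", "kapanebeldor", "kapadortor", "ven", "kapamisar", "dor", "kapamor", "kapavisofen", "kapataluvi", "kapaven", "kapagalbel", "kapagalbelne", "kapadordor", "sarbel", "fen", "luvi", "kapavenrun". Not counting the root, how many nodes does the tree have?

For each word, the new-node count is its length minus the longest prefix already in the trie:
  "kapaka" → 6 new (k, a, p, a, k, a)
  "kapamilin" → prefix "kapa" already present; 5 new (m, i, l, i, n)
  "kapasarmifen" → prefix "kapa" already present; 8 new (s, a, r, m, i, f, e, n)
  "kapanebeldor" → prefix "kapa" already present; 8 new (n, e, b, e, l, d, o, r)
  "kapadortor" → prefix "kapa" already present; 6 new (d, o, r, t, o, r)
  "ven" → 3 new (v, e, n)
  "kapamisar" → prefix "kapami" already present; 3 new (s, a, r)
  "dor" → 3 new (d, o, r)
  "kapamor" → prefix "kapam" already present; 2 new (o, r)
  "kapavisofen" → prefix "kapa" already present; 7 new (v, i, s, o, f, e, n)
  "kapataluvi" → prefix "kapa" already present; 6 new (t, a, l, u, v, i)
  "kapaven" → prefix "kapav" already present; 2 new (e, n)
  "kapagalbel" → prefix "kapa" already present; 6 new (g, a, l, b, e, l)
  "kapagalbelne" → prefix "kapagalbel" already present; 2 new (n, e)
  "kapadordor" → prefix "kapador" already present; 3 new (d, o, r)
  "sarbel" → 6 new (s, a, r, b, e, l)
  "fen" → 3 new (f, e, n)
  "luvi" → 4 new (l, u, v, i)
  "kapavenrun" → prefix "kapaven" already present; 3 new (r, u, n)
Total nodes = 6 + 5 + 8 + 8 + 6 + 3 + 3 + 3 + 2 + 7 + 6 + 2 + 6 + 2 + 3 + 6 + 3 + 4 + 3 = 86

86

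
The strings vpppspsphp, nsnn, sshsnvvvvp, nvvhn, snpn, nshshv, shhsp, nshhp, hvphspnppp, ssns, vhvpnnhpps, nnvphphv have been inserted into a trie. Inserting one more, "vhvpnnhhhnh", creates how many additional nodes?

4

The longest prefix of "vhvpnnhhhnh" already in the trie is "vhvpnnh" (length 7).
So 11 − 7 = 4 new nodes.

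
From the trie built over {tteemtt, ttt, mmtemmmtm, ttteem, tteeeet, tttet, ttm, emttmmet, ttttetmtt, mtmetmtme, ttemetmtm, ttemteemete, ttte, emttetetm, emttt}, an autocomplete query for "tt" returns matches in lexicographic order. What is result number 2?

tteemtt

DFS of the "tt" subtree visits, in order: "tteeeet", "tteemtt", "ttemetmtm", "ttemteemete", "ttm", "ttt", "ttte", "ttteem", "tttet", "ttttetmtt"
Position 2: tteemtt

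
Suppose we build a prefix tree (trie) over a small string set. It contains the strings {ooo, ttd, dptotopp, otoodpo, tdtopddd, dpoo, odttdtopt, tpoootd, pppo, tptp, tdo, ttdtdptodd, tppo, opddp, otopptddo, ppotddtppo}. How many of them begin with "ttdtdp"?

1

Traverse to the node for "ttdtdp", then collect every word in that subtree.
Matches: "ttdtdptodd"
Count: 1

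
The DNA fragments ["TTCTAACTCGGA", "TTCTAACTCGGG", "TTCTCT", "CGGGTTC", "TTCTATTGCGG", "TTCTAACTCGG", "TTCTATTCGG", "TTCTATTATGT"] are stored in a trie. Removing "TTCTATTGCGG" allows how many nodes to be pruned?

4

Walk "TTCTATTGCGG" from the leaf back toward the root, removing each node that no remaining word uses.
The suffix "GCGG" (4 nodes) is used only by "TTCTATTGCGG"; the node for "TTCTATT" still has the child "C", so pruning stops there.
Nodes removed: 4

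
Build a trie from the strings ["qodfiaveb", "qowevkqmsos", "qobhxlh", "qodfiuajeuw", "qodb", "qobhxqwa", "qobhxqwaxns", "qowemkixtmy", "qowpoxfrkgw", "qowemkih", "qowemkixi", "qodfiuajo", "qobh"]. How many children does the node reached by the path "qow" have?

The children of the "qow" node are the distinct next characters among strings starting with "qow".
Distinct next characters after "qow": e, p.
That node has 2 child edges.

2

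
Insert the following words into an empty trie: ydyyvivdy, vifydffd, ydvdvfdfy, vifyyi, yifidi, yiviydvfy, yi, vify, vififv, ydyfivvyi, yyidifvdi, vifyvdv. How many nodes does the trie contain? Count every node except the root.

Trace insertions, counting only characters that open a new branch:
  "ydyyvivdy" → 9 new (y, d, y, y, v, i, v, d, y)
  "vifydffd" → 8 new (v, i, f, y, d, f, f, d)
  "ydvdvfdfy" → prefix "yd" already present; 7 new (v, d, v, f, d, f, y)
  "vifyyi" → prefix "vify" already present; 2 new (y, i)
  "yifidi" → prefix "y" already present; 5 new (i, f, i, d, i)
  "yiviydvfy" → prefix "yi" already present; 7 new (v, i, y, d, v, f, y)
  "yi" → prefix "yi" already present; 0 new (none)
  "vify" → prefix "vify" already present; 0 new (none)
  "vififv" → prefix "vif" already present; 3 new (i, f, v)
  "ydyfivvyi" → prefix "ydy" already present; 6 new (f, i, v, v, y, i)
  "yyidifvdi" → prefix "y" already present; 8 new (y, i, d, i, f, v, d, i)
  "vifyvdv" → prefix "vify" already present; 3 new (v, d, v)
Total nodes = 9 + 8 + 7 + 2 + 5 + 7 + 0 + 0 + 3 + 6 + 8 + 3 = 58

58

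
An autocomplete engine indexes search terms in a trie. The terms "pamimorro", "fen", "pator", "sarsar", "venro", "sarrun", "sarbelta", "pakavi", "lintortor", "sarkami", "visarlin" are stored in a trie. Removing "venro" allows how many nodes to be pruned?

4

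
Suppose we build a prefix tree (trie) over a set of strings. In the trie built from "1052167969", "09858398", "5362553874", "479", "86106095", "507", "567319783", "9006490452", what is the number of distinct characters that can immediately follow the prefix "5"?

The children of the "5" node are the distinct next characters among strings starting with "5".
Characters that immediately follow "5" among the stored strings: {0, 3, 6}.
That node has 3 child edges.

3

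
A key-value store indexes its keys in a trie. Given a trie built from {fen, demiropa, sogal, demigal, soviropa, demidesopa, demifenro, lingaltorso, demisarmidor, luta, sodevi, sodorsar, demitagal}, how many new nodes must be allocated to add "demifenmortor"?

"demifen" is already a path in the trie; the remaining "mortor" must be added.
New nodes needed: |"demifenmortor"| − 7 = 13 − 7 = 6.

6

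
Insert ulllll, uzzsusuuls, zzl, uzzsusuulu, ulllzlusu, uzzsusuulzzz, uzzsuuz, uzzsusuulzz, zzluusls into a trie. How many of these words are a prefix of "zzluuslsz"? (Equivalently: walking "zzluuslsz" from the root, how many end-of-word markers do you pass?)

Traverse "zzluuslsz" character by character; count nodes along the way that are marked as word ends.
Prefixes of the query that are stored words: "zzl", "zzluusls"
Count: 2

2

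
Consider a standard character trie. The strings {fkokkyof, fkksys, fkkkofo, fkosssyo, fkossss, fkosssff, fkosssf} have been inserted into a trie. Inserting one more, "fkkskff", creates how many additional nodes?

3

Walking "fkkskff" from the root, the first 4 characters ("fkks") follow existing edges; "k" is the first miss.
So 7 − 4 = 3 new nodes.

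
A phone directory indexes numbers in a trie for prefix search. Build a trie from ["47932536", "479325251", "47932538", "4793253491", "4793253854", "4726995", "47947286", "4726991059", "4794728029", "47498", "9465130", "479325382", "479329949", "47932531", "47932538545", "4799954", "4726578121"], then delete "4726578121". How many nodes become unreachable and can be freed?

After clearing the end-marker at "4726578121", prune upward until reaching a node still needed by another word.
The suffix "578121" (6 nodes) is used only by "4726578121"; the node for "4726" still has the child "9", so pruning stops there.
Nodes removed: 6

6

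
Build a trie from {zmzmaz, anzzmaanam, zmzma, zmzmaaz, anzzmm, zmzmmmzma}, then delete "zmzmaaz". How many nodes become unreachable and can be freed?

After clearing the end-marker at "zmzmaaz", prune upward until reaching a node still needed by another word.
The suffix "az" (2 nodes) is used only by "zmzmaaz"; the node for "zmzma" still has the child "z", so pruning stops there.
Nodes removed: 2

2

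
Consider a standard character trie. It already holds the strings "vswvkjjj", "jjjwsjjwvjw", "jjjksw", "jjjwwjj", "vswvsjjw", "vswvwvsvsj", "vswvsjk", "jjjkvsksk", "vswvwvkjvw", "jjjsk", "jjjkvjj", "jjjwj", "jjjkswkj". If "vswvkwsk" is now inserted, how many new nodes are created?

Walking "vswvkwsk" from the root, the first 5 characters ("vswvk") follow existing edges; "w" is the first miss.
So 8 − 5 = 3 new nodes.

3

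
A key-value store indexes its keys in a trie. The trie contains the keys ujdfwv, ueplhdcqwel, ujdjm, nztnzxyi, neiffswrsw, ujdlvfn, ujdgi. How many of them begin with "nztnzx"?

Filter for entries beginning with "nztnzx":
Words under "nztnzx": nztnzxyi
Count: 1

1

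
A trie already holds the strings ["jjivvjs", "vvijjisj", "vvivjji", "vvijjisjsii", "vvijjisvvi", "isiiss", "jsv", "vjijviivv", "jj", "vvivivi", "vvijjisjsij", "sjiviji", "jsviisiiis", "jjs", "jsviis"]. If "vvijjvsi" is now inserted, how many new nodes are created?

3

"vvijj" is already a path in the trie; the remaining "vsi" must be added.
Each of the 3 remaining characters creates one node.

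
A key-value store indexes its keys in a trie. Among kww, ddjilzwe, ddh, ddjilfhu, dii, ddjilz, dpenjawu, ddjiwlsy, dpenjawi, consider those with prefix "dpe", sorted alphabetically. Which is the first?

DFS of the "dpe" subtree visits, in order: "dpenjawi", "dpenjawu"
The 1st is dpenjawi.

dpenjawi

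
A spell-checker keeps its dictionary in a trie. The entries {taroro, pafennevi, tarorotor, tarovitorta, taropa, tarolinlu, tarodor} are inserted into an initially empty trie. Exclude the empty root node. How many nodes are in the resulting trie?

35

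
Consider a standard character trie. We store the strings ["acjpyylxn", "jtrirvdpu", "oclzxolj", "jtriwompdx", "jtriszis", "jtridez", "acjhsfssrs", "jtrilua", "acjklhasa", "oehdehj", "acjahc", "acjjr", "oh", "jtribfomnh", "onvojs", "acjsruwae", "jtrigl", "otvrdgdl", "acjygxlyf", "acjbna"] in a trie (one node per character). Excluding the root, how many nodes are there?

Count nodes per top-level branch (shared prefixes stored once):
  'a'-branch (acjahc, acjbna, acjhsfssrs, acjjr, acjklhasa, acjpyylxn, acjsruwae, acjygxlyf): 42 nodes
  'j'-branch (jtribfomnh, jtridez, jtrigl, jtrilua, jtrirvdpu, jtriszis, jtriwompdx): 33 nodes
  'o'-branch (oclzxolj, oehdehj, oh, onvojs, otvrdgdl): 27 nodes
Sum: 102

102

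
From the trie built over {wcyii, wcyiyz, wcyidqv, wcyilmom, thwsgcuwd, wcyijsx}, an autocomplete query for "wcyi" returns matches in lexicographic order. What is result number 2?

wcyii

DFS of the "wcyi" subtree visits, in order: "wcyidqv", "wcyii", "wcyijsx", "wcyilmom", "wcyiyz"
Position 2: wcyii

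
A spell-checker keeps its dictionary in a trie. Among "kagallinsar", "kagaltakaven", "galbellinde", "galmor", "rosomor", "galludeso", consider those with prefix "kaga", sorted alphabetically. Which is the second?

kagaltakaven

Filter for "kaga…" and sort: "kagallinsar", "kagaltakaven"
Position 2: kagaltakaven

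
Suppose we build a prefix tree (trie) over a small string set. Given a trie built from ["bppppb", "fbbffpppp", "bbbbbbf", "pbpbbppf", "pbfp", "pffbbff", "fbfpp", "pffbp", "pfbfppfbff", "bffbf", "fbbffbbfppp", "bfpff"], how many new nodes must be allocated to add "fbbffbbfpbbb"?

3

"fbbffbbfp" is already a path in the trie; the remaining "bbb" must be added.
So 12 − 9 = 3 new nodes.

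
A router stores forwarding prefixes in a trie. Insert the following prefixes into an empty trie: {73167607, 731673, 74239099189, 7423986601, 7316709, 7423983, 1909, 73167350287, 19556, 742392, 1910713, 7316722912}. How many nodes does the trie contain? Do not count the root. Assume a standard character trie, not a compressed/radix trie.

50

Trace insertions, counting only characters that open a new branch:
  "73167607" → 8 new (7, 3, 1, 6, 7, 6, 0, 7)
  "731673" → prefix "73167" already present; 1 new (3)
  "74239099189" → prefix "7" already present; 10 new (4, 2, 3, 9, 0, 9, 9, 1, 8, 9)
  "7423986601" → prefix "74239" already present; 5 new (8, 6, 6, 0, 1)
  "7316709" → prefix "73167" already present; 2 new (0, 9)
  "7423983" → prefix "742398" already present; 1 new (3)
  "1909" → 4 new (1, 9, 0, 9)
  "73167350287" → prefix "731673" already present; 5 new (5, 0, 2, 8, 7)
  "19556" → prefix "19" already present; 3 new (5, 5, 6)
  "742392" → prefix "74239" already present; 1 new (2)
  "1910713" → prefix "19" already present; 5 new (1, 0, 7, 1, 3)
  "7316722912" → prefix "73167" already present; 5 new (2, 2, 9, 1, 2)
Total nodes = 8 + 1 + 10 + 5 + 2 + 1 + 4 + 5 + 3 + 1 + 5 + 5 = 50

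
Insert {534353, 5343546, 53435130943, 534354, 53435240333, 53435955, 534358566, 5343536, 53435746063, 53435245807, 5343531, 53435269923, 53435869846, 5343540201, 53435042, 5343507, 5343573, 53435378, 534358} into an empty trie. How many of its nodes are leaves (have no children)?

16

A leaf is a node with no children — equivalently, the end of a word that is not a proper prefix of any other stored word.
Those words: "53435042", "5343507", "53435130943", "53435240333", "53435245807", "53435269923", "5343531", "5343536", "53435378", "5343540201", "5343546", "5343573", "53435746063", "534358566", "53435869846", "53435955"
Leaf count: 16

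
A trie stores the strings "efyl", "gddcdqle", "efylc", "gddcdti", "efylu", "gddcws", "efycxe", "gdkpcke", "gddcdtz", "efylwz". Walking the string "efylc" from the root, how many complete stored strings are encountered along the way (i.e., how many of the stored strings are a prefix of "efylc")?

Traverse "efylc" character by character; count nodes along the way that are marked as word ends.
Prefixes of the query that are stored words: "efyl", "efylc"
Count: 2

2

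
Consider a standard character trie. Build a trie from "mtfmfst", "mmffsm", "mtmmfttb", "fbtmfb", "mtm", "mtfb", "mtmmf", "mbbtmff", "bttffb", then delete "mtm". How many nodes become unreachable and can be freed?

After clearing the end-marker at "mtm", prune upward until reaching a node still needed by another word.
Every node on "mtm" is still needed (e.g. by "mtmmfttb"), so nothing is freed.
Nodes removed: 0

0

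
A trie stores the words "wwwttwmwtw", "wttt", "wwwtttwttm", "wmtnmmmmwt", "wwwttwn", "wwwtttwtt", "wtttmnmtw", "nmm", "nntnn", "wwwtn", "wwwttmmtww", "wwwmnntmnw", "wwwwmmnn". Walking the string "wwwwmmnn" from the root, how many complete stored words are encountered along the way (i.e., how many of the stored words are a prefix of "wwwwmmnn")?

1

Check each prefix of "wwwwmmnn" against the stored set — each match is an end-marker on the path.
Prefixes of the query that are stored words: "wwwwmmnn"
Count: 1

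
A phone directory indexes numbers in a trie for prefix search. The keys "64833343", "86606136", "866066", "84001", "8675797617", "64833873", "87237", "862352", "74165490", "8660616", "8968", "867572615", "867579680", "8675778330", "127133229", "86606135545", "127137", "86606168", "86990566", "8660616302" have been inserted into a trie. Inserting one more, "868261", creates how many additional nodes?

4

"86" is already a path in the trie; the remaining "8261" must be added.
Each of the 4 remaining characters creates one node.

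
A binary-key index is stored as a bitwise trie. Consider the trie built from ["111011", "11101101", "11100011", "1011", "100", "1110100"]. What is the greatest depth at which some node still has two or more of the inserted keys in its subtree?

6

Equivalently: take the maximum, over all pairs, of their longest common prefix length.
"111011" and "11101101" agree on "111011" (6 characters) before diverging; nothing deeper is shared.
Longest shared-prefix length: 6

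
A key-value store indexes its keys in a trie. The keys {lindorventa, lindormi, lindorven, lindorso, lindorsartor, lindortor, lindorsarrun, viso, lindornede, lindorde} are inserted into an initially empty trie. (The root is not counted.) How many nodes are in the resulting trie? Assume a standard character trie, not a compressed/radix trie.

36

Trie structure (* marks end of a word):
(root)
├─ l
│  └─ i
│     └─ n
│        └─ d
│           └─ o
│              └─ r
│                 ├─ d
│                 │  └─ e *
│                 ├─ m
│                 │  └─ i *
│                 ├─ n
│                 │  └─ e
│                 │     └─ d
│                 │        └─ e *
│                 ├─ s
│                 │  ├─ a
│                 │  │  └─ r
│                 │  │     ├─ r
│                 │  │     │  └─ u
│                 │  │     │     └─ n *
│                 │  │     └─ t
│                 │  │        └─ o
│                 │  │           └─ r *
│                 │  └─ o *
│                 ├─ t
│                 │  └─ o
│                 │     └─ r *
│                 └─ v
│                    └─ e
│                       └─ n *
│                          └─ t
│                             └─ a *
└─ v
   └─ i
      └─ s
         └─ o *
Counting every labelled node above: 36.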